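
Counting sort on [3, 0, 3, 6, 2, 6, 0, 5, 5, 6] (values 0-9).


Input: [3, 0, 3, 6, 2, 6, 0, 5, 5, 6]
Counts: [2, 0, 1, 2, 0, 2, 3, 0, 0, 0]

Sorted: [0, 0, 2, 3, 3, 5, 5, 6, 6, 6]


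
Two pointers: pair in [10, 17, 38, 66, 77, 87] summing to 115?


lo=0(10)+hi=5(87)=97
lo=1(17)+hi=5(87)=104
lo=2(38)+hi=5(87)=125
lo=2(38)+hi=4(77)=115

Yes: 38+77=115


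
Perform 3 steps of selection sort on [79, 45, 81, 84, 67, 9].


Initial: [79, 45, 81, 84, 67, 9]
Step 1: min=9 at 5
  Swap: [9, 45, 81, 84, 67, 79]
Step 2: min=45 at 1
  Swap: [9, 45, 81, 84, 67, 79]
Step 3: min=67 at 4
  Swap: [9, 45, 67, 84, 81, 79]

After 3 steps: [9, 45, 67, 84, 81, 79]


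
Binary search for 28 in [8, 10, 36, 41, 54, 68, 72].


Step 1: lo=0, hi=6, mid=3, val=41
Step 2: lo=0, hi=2, mid=1, val=10
Step 3: lo=2, hi=2, mid=2, val=36

Not found


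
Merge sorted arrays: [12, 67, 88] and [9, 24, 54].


Take 9 from B
Take 12 from A
Take 24 from B
Take 54 from B

Merged: [9, 12, 24, 54, 67, 88]


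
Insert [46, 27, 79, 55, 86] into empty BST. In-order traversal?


Insert 46: root
Insert 27: L from 46
Insert 79: R from 46
Insert 55: R from 46 -> L from 79
Insert 86: R from 46 -> R from 79

In-order: [27, 46, 55, 79, 86]


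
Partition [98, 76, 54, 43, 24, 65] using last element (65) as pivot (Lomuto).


Pivot: 65
  54 <= 65: swap -> [54, 76, 98, 43, 24, 65]
  43 <= 65: swap -> [54, 43, 98, 76, 24, 65]
  24 <= 65: swap -> [54, 43, 24, 76, 98, 65]
Place pivot at 3: [54, 43, 24, 65, 98, 76]

Partitioned: [54, 43, 24, 65, 98, 76]


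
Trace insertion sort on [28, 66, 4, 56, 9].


Initial: [28, 66, 4, 56, 9]
Insert 66: [28, 66, 4, 56, 9]
Insert 4: [4, 28, 66, 56, 9]
Insert 56: [4, 28, 56, 66, 9]
Insert 9: [4, 9, 28, 56, 66]

Sorted: [4, 9, 28, 56, 66]


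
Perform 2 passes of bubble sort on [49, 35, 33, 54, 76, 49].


Initial: [49, 35, 33, 54, 76, 49]
Pass 1: [35, 33, 49, 54, 49, 76] (3 swaps)
Pass 2: [33, 35, 49, 49, 54, 76] (2 swaps)

After 2 passes: [33, 35, 49, 49, 54, 76]


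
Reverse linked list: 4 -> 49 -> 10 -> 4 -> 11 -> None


Step 1: curr=4, set curr.next=prev(None) | reversed so far: 4
Step 2: curr=49, set curr.next=prev(4) | reversed so far: 49 -> 4
Step 3: curr=10, set curr.next=prev(49) | reversed so far: 10 -> 49 -> 4
Step 4: curr=4, set curr.next=prev(10) | reversed so far: 4 -> 10 -> 49 -> 4
Step 5: curr=11, set curr.next=prev(4) | reversed so far: 11 -> 4 -> 10 -> 49 -> 4

11 -> 4 -> 10 -> 49 -> 4 -> None


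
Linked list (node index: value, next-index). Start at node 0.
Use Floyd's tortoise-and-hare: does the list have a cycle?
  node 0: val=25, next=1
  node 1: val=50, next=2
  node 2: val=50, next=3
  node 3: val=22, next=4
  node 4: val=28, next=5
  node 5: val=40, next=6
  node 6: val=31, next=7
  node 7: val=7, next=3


Floyd's tortoise (slow, +1) and hare (fast, +2):
  init: slow=0, fast=0
  step 1: slow=1, fast=2
  step 2: slow=2, fast=4
  step 3: slow=3, fast=6
  step 4: slow=4, fast=3
  step 5: slow=5, fast=5
  slow == fast at node 5: cycle detected

Cycle: yes


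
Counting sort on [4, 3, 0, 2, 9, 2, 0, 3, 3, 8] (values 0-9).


Input: [4, 3, 0, 2, 9, 2, 0, 3, 3, 8]
Counts: [2, 0, 2, 3, 1, 0, 0, 0, 1, 1]

Sorted: [0, 0, 2, 2, 3, 3, 3, 4, 8, 9]


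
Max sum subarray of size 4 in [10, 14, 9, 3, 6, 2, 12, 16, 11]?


[0:4]: 36
[1:5]: 32
[2:6]: 20
[3:7]: 23
[4:8]: 36
[5:9]: 41

Max: 41 at [5:9]


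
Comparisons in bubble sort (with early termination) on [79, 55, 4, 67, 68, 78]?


Algorithm: bubble sort (with early termination)
Input: [79, 55, 4, 67, 68, 78]
Sorted: [4, 55, 67, 68, 78, 79]

12


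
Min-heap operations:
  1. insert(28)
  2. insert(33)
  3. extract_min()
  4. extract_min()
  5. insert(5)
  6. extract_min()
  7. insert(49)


insert(28) -> [28]
insert(33) -> [28, 33]
extract_min()->28, [33]
extract_min()->33, []
insert(5) -> [5]
extract_min()->5, []
insert(49) -> [49]

Final heap: [49]


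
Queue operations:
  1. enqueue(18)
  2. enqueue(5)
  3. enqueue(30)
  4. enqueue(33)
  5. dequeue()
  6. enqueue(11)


enqueue(18) -> [18]
enqueue(5) -> [18, 5]
enqueue(30) -> [18, 5, 30]
enqueue(33) -> [18, 5, 30, 33]
dequeue()->18, [5, 30, 33]
enqueue(11) -> [5, 30, 33, 11]

Final queue: [5, 30, 33, 11]


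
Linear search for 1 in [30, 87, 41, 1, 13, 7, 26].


i=0: 30!=1
i=1: 87!=1
i=2: 41!=1
i=3: 1==1 found!

Found at 3, 4 comps


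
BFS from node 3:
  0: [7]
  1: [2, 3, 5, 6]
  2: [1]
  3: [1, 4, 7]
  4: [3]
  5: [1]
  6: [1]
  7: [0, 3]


Visit 3, enqueue [1, 4, 7]
Visit 1, enqueue [2, 5, 6]
Visit 4, enqueue []
Visit 7, enqueue [0]
Visit 2, enqueue []
Visit 5, enqueue []
Visit 6, enqueue []
Visit 0, enqueue []

BFS order: [3, 1, 4, 7, 2, 5, 6, 0]


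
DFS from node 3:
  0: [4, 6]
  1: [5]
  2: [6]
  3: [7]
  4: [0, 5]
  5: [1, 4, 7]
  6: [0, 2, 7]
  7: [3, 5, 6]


Visit 3, push [7]
Visit 7, push [6, 5]
Visit 5, push [4, 1]
Visit 1, push []
Visit 4, push [0]
Visit 0, push [6]
Visit 6, push [2]
Visit 2, push []

DFS order: [3, 7, 5, 1, 4, 0, 6, 2]


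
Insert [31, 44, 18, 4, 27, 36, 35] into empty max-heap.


Insert 31: [31]
Insert 44: [44, 31]
Insert 18: [44, 31, 18]
Insert 4: [44, 31, 18, 4]
Insert 27: [44, 31, 18, 4, 27]
Insert 36: [44, 31, 36, 4, 27, 18]
Insert 35: [44, 31, 36, 4, 27, 18, 35]

Final heap: [44, 31, 36, 4, 27, 18, 35]


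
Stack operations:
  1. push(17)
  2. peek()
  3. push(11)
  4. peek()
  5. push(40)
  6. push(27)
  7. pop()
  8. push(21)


push(17) -> [17]
peek()->17
push(11) -> [17, 11]
peek()->11
push(40) -> [17, 11, 40]
push(27) -> [17, 11, 40, 27]
pop()->27, [17, 11, 40]
push(21) -> [17, 11, 40, 21]

Final stack: [17, 11, 40, 21]


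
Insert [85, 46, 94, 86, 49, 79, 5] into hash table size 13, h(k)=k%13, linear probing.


Insert 85: h=7 -> slot 7
Insert 46: h=7, 1 probes -> slot 8
Insert 94: h=3 -> slot 3
Insert 86: h=8, 1 probes -> slot 9
Insert 49: h=10 -> slot 10
Insert 79: h=1 -> slot 1
Insert 5: h=5 -> slot 5

Table: [None, 79, None, 94, None, 5, None, 85, 46, 86, 49, None, None]


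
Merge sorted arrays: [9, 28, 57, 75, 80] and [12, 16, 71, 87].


Take 9 from A
Take 12 from B
Take 16 from B
Take 28 from A
Take 57 from A
Take 71 from B
Take 75 from A
Take 80 from A

Merged: [9, 12, 16, 28, 57, 71, 75, 80, 87]


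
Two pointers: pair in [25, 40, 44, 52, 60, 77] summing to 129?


lo=0(25)+hi=5(77)=102
lo=1(40)+hi=5(77)=117
lo=2(44)+hi=5(77)=121
lo=3(52)+hi=5(77)=129

Yes: 52+77=129


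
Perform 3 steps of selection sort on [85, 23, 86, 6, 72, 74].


Initial: [85, 23, 86, 6, 72, 74]
Step 1: min=6 at 3
  Swap: [6, 23, 86, 85, 72, 74]
Step 2: min=23 at 1
  Swap: [6, 23, 86, 85, 72, 74]
Step 3: min=72 at 4
  Swap: [6, 23, 72, 85, 86, 74]

After 3 steps: [6, 23, 72, 85, 86, 74]


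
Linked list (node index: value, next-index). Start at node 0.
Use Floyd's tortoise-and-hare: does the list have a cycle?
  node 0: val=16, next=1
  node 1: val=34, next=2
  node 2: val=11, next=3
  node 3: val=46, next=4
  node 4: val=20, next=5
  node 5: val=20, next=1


Floyd's tortoise (slow, +1) and hare (fast, +2):
  init: slow=0, fast=0
  step 1: slow=1, fast=2
  step 2: slow=2, fast=4
  step 3: slow=3, fast=1
  step 4: slow=4, fast=3
  step 5: slow=5, fast=5
  slow == fast at node 5: cycle detected

Cycle: yes


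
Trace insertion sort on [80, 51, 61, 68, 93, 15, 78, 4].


Initial: [80, 51, 61, 68, 93, 15, 78, 4]
Insert 51: [51, 80, 61, 68, 93, 15, 78, 4]
Insert 61: [51, 61, 80, 68, 93, 15, 78, 4]
Insert 68: [51, 61, 68, 80, 93, 15, 78, 4]
Insert 93: [51, 61, 68, 80, 93, 15, 78, 4]
Insert 15: [15, 51, 61, 68, 80, 93, 78, 4]
Insert 78: [15, 51, 61, 68, 78, 80, 93, 4]
Insert 4: [4, 15, 51, 61, 68, 78, 80, 93]

Sorted: [4, 15, 51, 61, 68, 78, 80, 93]


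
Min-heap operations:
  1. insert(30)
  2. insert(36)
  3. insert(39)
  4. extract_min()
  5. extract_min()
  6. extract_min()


insert(30) -> [30]
insert(36) -> [30, 36]
insert(39) -> [30, 36, 39]
extract_min()->30, [36, 39]
extract_min()->36, [39]
extract_min()->39, []

Final heap: []


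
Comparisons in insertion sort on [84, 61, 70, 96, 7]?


Algorithm: insertion sort
Input: [84, 61, 70, 96, 7]
Sorted: [7, 61, 70, 84, 96]

8


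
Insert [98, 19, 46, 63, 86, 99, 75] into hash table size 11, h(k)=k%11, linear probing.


Insert 98: h=10 -> slot 10
Insert 19: h=8 -> slot 8
Insert 46: h=2 -> slot 2
Insert 63: h=8, 1 probes -> slot 9
Insert 86: h=9, 2 probes -> slot 0
Insert 99: h=0, 1 probes -> slot 1
Insert 75: h=9, 5 probes -> slot 3

Table: [86, 99, 46, 75, None, None, None, None, 19, 63, 98]


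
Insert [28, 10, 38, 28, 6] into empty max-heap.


Insert 28: [28]
Insert 10: [28, 10]
Insert 38: [38, 10, 28]
Insert 28: [38, 28, 28, 10]
Insert 6: [38, 28, 28, 10, 6]

Final heap: [38, 28, 28, 10, 6]


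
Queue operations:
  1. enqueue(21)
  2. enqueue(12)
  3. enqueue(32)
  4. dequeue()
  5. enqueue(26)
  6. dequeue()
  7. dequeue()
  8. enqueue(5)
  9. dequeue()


enqueue(21) -> [21]
enqueue(12) -> [21, 12]
enqueue(32) -> [21, 12, 32]
dequeue()->21, [12, 32]
enqueue(26) -> [12, 32, 26]
dequeue()->12, [32, 26]
dequeue()->32, [26]
enqueue(5) -> [26, 5]
dequeue()->26, [5]

Final queue: [5]


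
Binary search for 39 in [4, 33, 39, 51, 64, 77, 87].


Step 1: lo=0, hi=6, mid=3, val=51
Step 2: lo=0, hi=2, mid=1, val=33
Step 3: lo=2, hi=2, mid=2, val=39

Found at index 2


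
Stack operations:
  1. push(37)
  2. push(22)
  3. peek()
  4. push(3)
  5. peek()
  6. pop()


push(37) -> [37]
push(22) -> [37, 22]
peek()->22
push(3) -> [37, 22, 3]
peek()->3
pop()->3, [37, 22]

Final stack: [37, 22]


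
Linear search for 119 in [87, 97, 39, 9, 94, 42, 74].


i=0: 87!=119
i=1: 97!=119
i=2: 39!=119
i=3: 9!=119
i=4: 94!=119
i=5: 42!=119
i=6: 74!=119

Not found, 7 comps


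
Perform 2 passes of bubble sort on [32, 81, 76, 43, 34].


Initial: [32, 81, 76, 43, 34]
Pass 1: [32, 76, 43, 34, 81] (3 swaps)
Pass 2: [32, 43, 34, 76, 81] (2 swaps)

After 2 passes: [32, 43, 34, 76, 81]


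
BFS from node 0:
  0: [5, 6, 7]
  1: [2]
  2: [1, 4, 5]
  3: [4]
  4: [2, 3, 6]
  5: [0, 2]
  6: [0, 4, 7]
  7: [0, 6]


Visit 0, enqueue [5, 6, 7]
Visit 5, enqueue [2]
Visit 6, enqueue [4]
Visit 7, enqueue []
Visit 2, enqueue [1]
Visit 4, enqueue [3]
Visit 1, enqueue []
Visit 3, enqueue []

BFS order: [0, 5, 6, 7, 2, 4, 1, 3]


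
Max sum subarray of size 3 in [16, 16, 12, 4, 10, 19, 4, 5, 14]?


[0:3]: 44
[1:4]: 32
[2:5]: 26
[3:6]: 33
[4:7]: 33
[5:8]: 28
[6:9]: 23

Max: 44 at [0:3]


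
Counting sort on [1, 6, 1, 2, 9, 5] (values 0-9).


Input: [1, 6, 1, 2, 9, 5]
Counts: [0, 2, 1, 0, 0, 1, 1, 0, 0, 1]

Sorted: [1, 1, 2, 5, 6, 9]


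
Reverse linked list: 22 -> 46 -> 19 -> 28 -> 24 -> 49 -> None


Step 1: curr=22, set curr.next=prev(None) | reversed so far: 22
Step 2: curr=46, set curr.next=prev(22) | reversed so far: 46 -> 22
Step 3: curr=19, set curr.next=prev(46) | reversed so far: 19 -> 46 -> 22
Step 4: curr=28, set curr.next=prev(19) | reversed so far: 28 -> 19 -> 46 -> 22
Step 5: curr=24, set curr.next=prev(28) | reversed so far: 24 -> 28 -> 19 -> 46 -> 22
Step 6: curr=49, set curr.next=prev(24) | reversed so far: 49 -> 24 -> 28 -> 19 -> 46 -> 22

49 -> 24 -> 28 -> 19 -> 46 -> 22 -> None


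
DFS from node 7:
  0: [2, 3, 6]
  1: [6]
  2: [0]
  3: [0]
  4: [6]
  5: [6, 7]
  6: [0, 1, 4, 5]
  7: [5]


Visit 7, push [5]
Visit 5, push [6]
Visit 6, push [4, 1, 0]
Visit 0, push [3, 2]
Visit 2, push []
Visit 3, push []
Visit 1, push []
Visit 4, push []

DFS order: [7, 5, 6, 0, 2, 3, 1, 4]


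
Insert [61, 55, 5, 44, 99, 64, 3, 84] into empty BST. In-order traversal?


Insert 61: root
Insert 55: L from 61
Insert 5: L from 61 -> L from 55
Insert 44: L from 61 -> L from 55 -> R from 5
Insert 99: R from 61
Insert 64: R from 61 -> L from 99
Insert 3: L from 61 -> L from 55 -> L from 5
Insert 84: R from 61 -> L from 99 -> R from 64

In-order: [3, 5, 44, 55, 61, 64, 84, 99]


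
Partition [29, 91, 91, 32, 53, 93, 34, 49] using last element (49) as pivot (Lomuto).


Pivot: 49
  29 <= 49: advance i (no swap)
  32 <= 49: swap -> [29, 32, 91, 91, 53, 93, 34, 49]
  34 <= 49: swap -> [29, 32, 34, 91, 53, 93, 91, 49]
Place pivot at 3: [29, 32, 34, 49, 53, 93, 91, 91]

Partitioned: [29, 32, 34, 49, 53, 93, 91, 91]


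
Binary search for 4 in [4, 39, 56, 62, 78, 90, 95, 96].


Step 1: lo=0, hi=7, mid=3, val=62
Step 2: lo=0, hi=2, mid=1, val=39
Step 3: lo=0, hi=0, mid=0, val=4

Found at index 0


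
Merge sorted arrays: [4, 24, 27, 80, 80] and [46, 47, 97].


Take 4 from A
Take 24 from A
Take 27 from A
Take 46 from B
Take 47 from B
Take 80 from A
Take 80 from A

Merged: [4, 24, 27, 46, 47, 80, 80, 97]


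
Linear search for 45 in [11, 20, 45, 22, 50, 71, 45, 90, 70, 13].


i=0: 11!=45
i=1: 20!=45
i=2: 45==45 found!

Found at 2, 3 comps


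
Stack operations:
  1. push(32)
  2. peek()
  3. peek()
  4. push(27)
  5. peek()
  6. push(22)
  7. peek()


push(32) -> [32]
peek()->32
peek()->32
push(27) -> [32, 27]
peek()->27
push(22) -> [32, 27, 22]
peek()->22

Final stack: [32, 27, 22]


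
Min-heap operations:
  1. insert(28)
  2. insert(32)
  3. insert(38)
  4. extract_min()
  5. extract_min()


insert(28) -> [28]
insert(32) -> [28, 32]
insert(38) -> [28, 32, 38]
extract_min()->28, [32, 38]
extract_min()->32, [38]

Final heap: [38]


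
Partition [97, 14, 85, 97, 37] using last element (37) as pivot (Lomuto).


Pivot: 37
  14 <= 37: swap -> [14, 97, 85, 97, 37]
Place pivot at 1: [14, 37, 85, 97, 97]

Partitioned: [14, 37, 85, 97, 97]


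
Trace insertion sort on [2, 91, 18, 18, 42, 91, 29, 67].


Initial: [2, 91, 18, 18, 42, 91, 29, 67]
Insert 91: [2, 91, 18, 18, 42, 91, 29, 67]
Insert 18: [2, 18, 91, 18, 42, 91, 29, 67]
Insert 18: [2, 18, 18, 91, 42, 91, 29, 67]
Insert 42: [2, 18, 18, 42, 91, 91, 29, 67]
Insert 91: [2, 18, 18, 42, 91, 91, 29, 67]
Insert 29: [2, 18, 18, 29, 42, 91, 91, 67]
Insert 67: [2, 18, 18, 29, 42, 67, 91, 91]

Sorted: [2, 18, 18, 29, 42, 67, 91, 91]


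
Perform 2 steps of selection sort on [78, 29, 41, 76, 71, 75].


Initial: [78, 29, 41, 76, 71, 75]
Step 1: min=29 at 1
  Swap: [29, 78, 41, 76, 71, 75]
Step 2: min=41 at 2
  Swap: [29, 41, 78, 76, 71, 75]

After 2 steps: [29, 41, 78, 76, 71, 75]


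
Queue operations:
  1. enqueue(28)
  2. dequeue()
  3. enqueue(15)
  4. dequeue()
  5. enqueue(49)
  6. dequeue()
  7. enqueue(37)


enqueue(28) -> [28]
dequeue()->28, []
enqueue(15) -> [15]
dequeue()->15, []
enqueue(49) -> [49]
dequeue()->49, []
enqueue(37) -> [37]

Final queue: [37]


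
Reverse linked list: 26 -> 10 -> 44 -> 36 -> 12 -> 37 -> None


Step 1: curr=26, set curr.next=prev(None) | reversed so far: 26
Step 2: curr=10, set curr.next=prev(26) | reversed so far: 10 -> 26
Step 3: curr=44, set curr.next=prev(10) | reversed so far: 44 -> 10 -> 26
Step 4: curr=36, set curr.next=prev(44) | reversed so far: 36 -> 44 -> 10 -> 26
Step 5: curr=12, set curr.next=prev(36) | reversed so far: 12 -> 36 -> 44 -> 10 -> 26
Step 6: curr=37, set curr.next=prev(12) | reversed so far: 37 -> 12 -> 36 -> 44 -> 10 -> 26

37 -> 12 -> 36 -> 44 -> 10 -> 26 -> None


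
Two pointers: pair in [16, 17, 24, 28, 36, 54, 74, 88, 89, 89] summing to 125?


lo=0(16)+hi=9(89)=105
lo=1(17)+hi=9(89)=106
lo=2(24)+hi=9(89)=113
lo=3(28)+hi=9(89)=117
lo=4(36)+hi=9(89)=125

Yes: 36+89=125


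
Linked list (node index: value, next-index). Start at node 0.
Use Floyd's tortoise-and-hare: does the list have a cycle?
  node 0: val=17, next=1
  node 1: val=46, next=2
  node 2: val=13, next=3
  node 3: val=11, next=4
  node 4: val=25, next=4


Floyd's tortoise (slow, +1) and hare (fast, +2):
  init: slow=0, fast=0
  step 1: slow=1, fast=2
  step 2: slow=2, fast=4
  step 3: slow=3, fast=4
  step 4: slow=4, fast=4
  slow == fast at node 4: cycle detected

Cycle: yes


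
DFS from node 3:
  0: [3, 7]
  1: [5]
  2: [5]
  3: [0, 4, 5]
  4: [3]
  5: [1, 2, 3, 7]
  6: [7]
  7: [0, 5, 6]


Visit 3, push [5, 4, 0]
Visit 0, push [7]
Visit 7, push [6, 5]
Visit 5, push [2, 1]
Visit 1, push []
Visit 2, push []
Visit 6, push []
Visit 4, push []

DFS order: [3, 0, 7, 5, 1, 2, 6, 4]


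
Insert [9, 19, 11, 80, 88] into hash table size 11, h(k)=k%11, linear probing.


Insert 9: h=9 -> slot 9
Insert 19: h=8 -> slot 8
Insert 11: h=0 -> slot 0
Insert 80: h=3 -> slot 3
Insert 88: h=0, 1 probes -> slot 1

Table: [11, 88, None, 80, None, None, None, None, 19, 9, None]


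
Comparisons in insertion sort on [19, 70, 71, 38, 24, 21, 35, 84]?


Algorithm: insertion sort
Input: [19, 70, 71, 38, 24, 21, 35, 84]
Sorted: [19, 21, 24, 35, 38, 70, 71, 84]

19


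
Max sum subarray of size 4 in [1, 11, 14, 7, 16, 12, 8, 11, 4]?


[0:4]: 33
[1:5]: 48
[2:6]: 49
[3:7]: 43
[4:8]: 47
[5:9]: 35

Max: 49 at [2:6]


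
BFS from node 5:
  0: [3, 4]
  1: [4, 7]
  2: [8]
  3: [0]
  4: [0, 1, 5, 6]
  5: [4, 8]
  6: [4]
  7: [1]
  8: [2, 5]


Visit 5, enqueue [4, 8]
Visit 4, enqueue [0, 1, 6]
Visit 8, enqueue [2]
Visit 0, enqueue [3]
Visit 1, enqueue [7]
Visit 6, enqueue []
Visit 2, enqueue []
Visit 3, enqueue []
Visit 7, enqueue []

BFS order: [5, 4, 8, 0, 1, 6, 2, 3, 7]


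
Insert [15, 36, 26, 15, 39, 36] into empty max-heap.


Insert 15: [15]
Insert 36: [36, 15]
Insert 26: [36, 15, 26]
Insert 15: [36, 15, 26, 15]
Insert 39: [39, 36, 26, 15, 15]
Insert 36: [39, 36, 36, 15, 15, 26]

Final heap: [39, 36, 36, 15, 15, 26]


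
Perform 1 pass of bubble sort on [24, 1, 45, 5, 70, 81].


Initial: [24, 1, 45, 5, 70, 81]
Pass 1: [1, 24, 5, 45, 70, 81] (2 swaps)

After 1 pass: [1, 24, 5, 45, 70, 81]


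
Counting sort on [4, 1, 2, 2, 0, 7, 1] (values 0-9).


Input: [4, 1, 2, 2, 0, 7, 1]
Counts: [1, 2, 2, 0, 1, 0, 0, 1, 0, 0]

Sorted: [0, 1, 1, 2, 2, 4, 7]


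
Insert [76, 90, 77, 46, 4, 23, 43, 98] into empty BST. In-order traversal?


Insert 76: root
Insert 90: R from 76
Insert 77: R from 76 -> L from 90
Insert 46: L from 76
Insert 4: L from 76 -> L from 46
Insert 23: L from 76 -> L from 46 -> R from 4
Insert 43: L from 76 -> L from 46 -> R from 4 -> R from 23
Insert 98: R from 76 -> R from 90

In-order: [4, 23, 43, 46, 76, 77, 90, 98]


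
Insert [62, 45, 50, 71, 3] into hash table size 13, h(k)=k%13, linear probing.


Insert 62: h=10 -> slot 10
Insert 45: h=6 -> slot 6
Insert 50: h=11 -> slot 11
Insert 71: h=6, 1 probes -> slot 7
Insert 3: h=3 -> slot 3

Table: [None, None, None, 3, None, None, 45, 71, None, None, 62, 50, None]


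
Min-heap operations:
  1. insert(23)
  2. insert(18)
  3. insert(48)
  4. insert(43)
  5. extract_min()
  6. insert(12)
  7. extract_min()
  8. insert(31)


insert(23) -> [23]
insert(18) -> [18, 23]
insert(48) -> [18, 23, 48]
insert(43) -> [18, 23, 48, 43]
extract_min()->18, [23, 43, 48]
insert(12) -> [12, 23, 48, 43]
extract_min()->12, [23, 43, 48]
insert(31) -> [23, 31, 48, 43]

Final heap: [23, 31, 48, 43]


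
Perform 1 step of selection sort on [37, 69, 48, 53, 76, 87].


Initial: [37, 69, 48, 53, 76, 87]
Step 1: min=37 at 0
  Swap: [37, 69, 48, 53, 76, 87]

After 1 step: [37, 69, 48, 53, 76, 87]


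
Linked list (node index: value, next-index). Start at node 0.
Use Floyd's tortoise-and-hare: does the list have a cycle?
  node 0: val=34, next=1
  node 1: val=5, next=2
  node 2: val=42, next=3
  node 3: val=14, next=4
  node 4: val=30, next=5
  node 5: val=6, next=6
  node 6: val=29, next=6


Floyd's tortoise (slow, +1) and hare (fast, +2):
  init: slow=0, fast=0
  step 1: slow=1, fast=2
  step 2: slow=2, fast=4
  step 3: slow=3, fast=6
  step 4: slow=4, fast=6
  step 5: slow=5, fast=6
  step 6: slow=6, fast=6
  slow == fast at node 6: cycle detected

Cycle: yes


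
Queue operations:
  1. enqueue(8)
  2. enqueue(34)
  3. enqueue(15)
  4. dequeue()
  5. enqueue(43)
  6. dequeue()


enqueue(8) -> [8]
enqueue(34) -> [8, 34]
enqueue(15) -> [8, 34, 15]
dequeue()->8, [34, 15]
enqueue(43) -> [34, 15, 43]
dequeue()->34, [15, 43]

Final queue: [15, 43]


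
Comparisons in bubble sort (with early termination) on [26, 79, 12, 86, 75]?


Algorithm: bubble sort (with early termination)
Input: [26, 79, 12, 86, 75]
Sorted: [12, 26, 75, 79, 86]

9


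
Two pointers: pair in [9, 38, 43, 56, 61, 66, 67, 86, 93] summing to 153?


lo=0(9)+hi=8(93)=102
lo=1(38)+hi=8(93)=131
lo=2(43)+hi=8(93)=136
lo=3(56)+hi=8(93)=149
lo=4(61)+hi=8(93)=154
lo=4(61)+hi=7(86)=147
lo=5(66)+hi=7(86)=152
lo=6(67)+hi=7(86)=153

Yes: 67+86=153


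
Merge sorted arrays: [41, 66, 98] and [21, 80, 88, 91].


Take 21 from B
Take 41 from A
Take 66 from A
Take 80 from B
Take 88 from B
Take 91 from B

Merged: [21, 41, 66, 80, 88, 91, 98]


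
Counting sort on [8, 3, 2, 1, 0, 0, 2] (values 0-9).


Input: [8, 3, 2, 1, 0, 0, 2]
Counts: [2, 1, 2, 1, 0, 0, 0, 0, 1, 0]

Sorted: [0, 0, 1, 2, 2, 3, 8]


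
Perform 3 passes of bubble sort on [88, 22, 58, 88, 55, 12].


Initial: [88, 22, 58, 88, 55, 12]
Pass 1: [22, 58, 88, 55, 12, 88] (4 swaps)
Pass 2: [22, 58, 55, 12, 88, 88] (2 swaps)
Pass 3: [22, 55, 12, 58, 88, 88] (2 swaps)

After 3 passes: [22, 55, 12, 58, 88, 88]


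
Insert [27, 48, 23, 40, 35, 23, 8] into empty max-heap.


Insert 27: [27]
Insert 48: [48, 27]
Insert 23: [48, 27, 23]
Insert 40: [48, 40, 23, 27]
Insert 35: [48, 40, 23, 27, 35]
Insert 23: [48, 40, 23, 27, 35, 23]
Insert 8: [48, 40, 23, 27, 35, 23, 8]

Final heap: [48, 40, 23, 27, 35, 23, 8]


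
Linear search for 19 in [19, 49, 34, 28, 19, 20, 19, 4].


i=0: 19==19 found!

Found at 0, 1 comps


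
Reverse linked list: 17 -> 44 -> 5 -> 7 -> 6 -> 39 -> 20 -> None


Step 1: curr=17, set curr.next=prev(None) | reversed so far: 17
Step 2: curr=44, set curr.next=prev(17) | reversed so far: 44 -> 17
Step 3: curr=5, set curr.next=prev(44) | reversed so far: 5 -> 44 -> 17
Step 4: curr=7, set curr.next=prev(5) | reversed so far: 7 -> 5 -> 44 -> 17
Step 5: curr=6, set curr.next=prev(7) | reversed so far: 6 -> 7 -> 5 -> 44 -> 17
Step 6: curr=39, set curr.next=prev(6) | reversed so far: 39 -> 6 -> 7 -> 5 -> 44 -> 17
Step 7: curr=20, set curr.next=prev(39) | reversed so far: 20 -> 39 -> 6 -> 7 -> 5 -> 44 -> 17

20 -> 39 -> 6 -> 7 -> 5 -> 44 -> 17 -> None


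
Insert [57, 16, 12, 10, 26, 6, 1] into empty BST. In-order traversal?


Insert 57: root
Insert 16: L from 57
Insert 12: L from 57 -> L from 16
Insert 10: L from 57 -> L from 16 -> L from 12
Insert 26: L from 57 -> R from 16
Insert 6: L from 57 -> L from 16 -> L from 12 -> L from 10
Insert 1: L from 57 -> L from 16 -> L from 12 -> L from 10 -> L from 6

In-order: [1, 6, 10, 12, 16, 26, 57]


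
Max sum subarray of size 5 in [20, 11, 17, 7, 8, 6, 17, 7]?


[0:5]: 63
[1:6]: 49
[2:7]: 55
[3:8]: 45

Max: 63 at [0:5]


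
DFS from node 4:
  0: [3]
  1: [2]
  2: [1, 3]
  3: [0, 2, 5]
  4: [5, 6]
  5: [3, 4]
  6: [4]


Visit 4, push [6, 5]
Visit 5, push [3]
Visit 3, push [2, 0]
Visit 0, push []
Visit 2, push [1]
Visit 1, push []
Visit 6, push []

DFS order: [4, 5, 3, 0, 2, 1, 6]


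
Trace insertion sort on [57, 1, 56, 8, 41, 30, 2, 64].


Initial: [57, 1, 56, 8, 41, 30, 2, 64]
Insert 1: [1, 57, 56, 8, 41, 30, 2, 64]
Insert 56: [1, 56, 57, 8, 41, 30, 2, 64]
Insert 8: [1, 8, 56, 57, 41, 30, 2, 64]
Insert 41: [1, 8, 41, 56, 57, 30, 2, 64]
Insert 30: [1, 8, 30, 41, 56, 57, 2, 64]
Insert 2: [1, 2, 8, 30, 41, 56, 57, 64]
Insert 64: [1, 2, 8, 30, 41, 56, 57, 64]

Sorted: [1, 2, 8, 30, 41, 56, 57, 64]


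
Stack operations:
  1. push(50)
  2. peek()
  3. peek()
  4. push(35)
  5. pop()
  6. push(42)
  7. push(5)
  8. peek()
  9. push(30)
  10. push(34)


push(50) -> [50]
peek()->50
peek()->50
push(35) -> [50, 35]
pop()->35, [50]
push(42) -> [50, 42]
push(5) -> [50, 42, 5]
peek()->5
push(30) -> [50, 42, 5, 30]
push(34) -> [50, 42, 5, 30, 34]

Final stack: [50, 42, 5, 30, 34]


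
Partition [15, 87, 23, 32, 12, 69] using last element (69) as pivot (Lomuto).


Pivot: 69
  15 <= 69: advance i (no swap)
  23 <= 69: swap -> [15, 23, 87, 32, 12, 69]
  32 <= 69: swap -> [15, 23, 32, 87, 12, 69]
  12 <= 69: swap -> [15, 23, 32, 12, 87, 69]
Place pivot at 4: [15, 23, 32, 12, 69, 87]

Partitioned: [15, 23, 32, 12, 69, 87]


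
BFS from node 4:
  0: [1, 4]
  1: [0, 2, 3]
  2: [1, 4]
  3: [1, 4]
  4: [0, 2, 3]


Visit 4, enqueue [0, 2, 3]
Visit 0, enqueue [1]
Visit 2, enqueue []
Visit 3, enqueue []
Visit 1, enqueue []

BFS order: [4, 0, 2, 3, 1]


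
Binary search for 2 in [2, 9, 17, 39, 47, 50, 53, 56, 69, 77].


Step 1: lo=0, hi=9, mid=4, val=47
Step 2: lo=0, hi=3, mid=1, val=9
Step 3: lo=0, hi=0, mid=0, val=2

Found at index 0


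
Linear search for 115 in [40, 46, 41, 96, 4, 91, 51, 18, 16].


i=0: 40!=115
i=1: 46!=115
i=2: 41!=115
i=3: 96!=115
i=4: 4!=115
i=5: 91!=115
i=6: 51!=115
i=7: 18!=115
i=8: 16!=115

Not found, 9 comps


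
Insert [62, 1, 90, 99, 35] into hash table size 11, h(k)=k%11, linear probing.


Insert 62: h=7 -> slot 7
Insert 1: h=1 -> slot 1
Insert 90: h=2 -> slot 2
Insert 99: h=0 -> slot 0
Insert 35: h=2, 1 probes -> slot 3

Table: [99, 1, 90, 35, None, None, None, 62, None, None, None]


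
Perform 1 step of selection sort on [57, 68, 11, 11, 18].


Initial: [57, 68, 11, 11, 18]
Step 1: min=11 at 2
  Swap: [11, 68, 57, 11, 18]

After 1 step: [11, 68, 57, 11, 18]


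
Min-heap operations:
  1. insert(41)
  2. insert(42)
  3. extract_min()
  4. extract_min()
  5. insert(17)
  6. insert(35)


insert(41) -> [41]
insert(42) -> [41, 42]
extract_min()->41, [42]
extract_min()->42, []
insert(17) -> [17]
insert(35) -> [17, 35]

Final heap: [17, 35]


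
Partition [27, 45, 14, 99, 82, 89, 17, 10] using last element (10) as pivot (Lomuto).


Pivot: 10
Place pivot at 0: [10, 45, 14, 99, 82, 89, 17, 27]

Partitioned: [10, 45, 14, 99, 82, 89, 17, 27]


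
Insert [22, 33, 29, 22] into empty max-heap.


Insert 22: [22]
Insert 33: [33, 22]
Insert 29: [33, 22, 29]
Insert 22: [33, 22, 29, 22]

Final heap: [33, 22, 29, 22]


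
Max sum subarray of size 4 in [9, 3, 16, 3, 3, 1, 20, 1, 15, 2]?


[0:4]: 31
[1:5]: 25
[2:6]: 23
[3:7]: 27
[4:8]: 25
[5:9]: 37
[6:10]: 38

Max: 38 at [6:10]


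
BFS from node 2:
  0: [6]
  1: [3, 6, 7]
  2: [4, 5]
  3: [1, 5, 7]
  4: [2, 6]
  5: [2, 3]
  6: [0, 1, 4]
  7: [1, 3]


Visit 2, enqueue [4, 5]
Visit 4, enqueue [6]
Visit 5, enqueue [3]
Visit 6, enqueue [0, 1]
Visit 3, enqueue [7]
Visit 0, enqueue []
Visit 1, enqueue []
Visit 7, enqueue []

BFS order: [2, 4, 5, 6, 3, 0, 1, 7]


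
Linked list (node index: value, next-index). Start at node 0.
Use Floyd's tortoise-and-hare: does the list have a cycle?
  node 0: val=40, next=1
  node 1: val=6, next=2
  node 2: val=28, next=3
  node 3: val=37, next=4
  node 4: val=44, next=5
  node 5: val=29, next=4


Floyd's tortoise (slow, +1) and hare (fast, +2):
  init: slow=0, fast=0
  step 1: slow=1, fast=2
  step 2: slow=2, fast=4
  step 3: slow=3, fast=4
  step 4: slow=4, fast=4
  slow == fast at node 4: cycle detected

Cycle: yes


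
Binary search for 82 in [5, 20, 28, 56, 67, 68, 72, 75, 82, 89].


Step 1: lo=0, hi=9, mid=4, val=67
Step 2: lo=5, hi=9, mid=7, val=75
Step 3: lo=8, hi=9, mid=8, val=82

Found at index 8


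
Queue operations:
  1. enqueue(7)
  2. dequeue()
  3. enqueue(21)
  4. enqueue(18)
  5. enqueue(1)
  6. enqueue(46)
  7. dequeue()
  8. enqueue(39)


enqueue(7) -> [7]
dequeue()->7, []
enqueue(21) -> [21]
enqueue(18) -> [21, 18]
enqueue(1) -> [21, 18, 1]
enqueue(46) -> [21, 18, 1, 46]
dequeue()->21, [18, 1, 46]
enqueue(39) -> [18, 1, 46, 39]

Final queue: [18, 1, 46, 39]


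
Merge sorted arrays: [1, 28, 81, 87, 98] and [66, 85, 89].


Take 1 from A
Take 28 from A
Take 66 from B
Take 81 from A
Take 85 from B
Take 87 from A
Take 89 from B

Merged: [1, 28, 66, 81, 85, 87, 89, 98]


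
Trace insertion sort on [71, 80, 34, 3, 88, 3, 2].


Initial: [71, 80, 34, 3, 88, 3, 2]
Insert 80: [71, 80, 34, 3, 88, 3, 2]
Insert 34: [34, 71, 80, 3, 88, 3, 2]
Insert 3: [3, 34, 71, 80, 88, 3, 2]
Insert 88: [3, 34, 71, 80, 88, 3, 2]
Insert 3: [3, 3, 34, 71, 80, 88, 2]
Insert 2: [2, 3, 3, 34, 71, 80, 88]

Sorted: [2, 3, 3, 34, 71, 80, 88]


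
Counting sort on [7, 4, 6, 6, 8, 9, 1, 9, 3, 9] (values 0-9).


Input: [7, 4, 6, 6, 8, 9, 1, 9, 3, 9]
Counts: [0, 1, 0, 1, 1, 0, 2, 1, 1, 3]

Sorted: [1, 3, 4, 6, 6, 7, 8, 9, 9, 9]


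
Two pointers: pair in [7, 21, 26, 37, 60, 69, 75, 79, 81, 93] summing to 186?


lo=0(7)+hi=9(93)=100
lo=1(21)+hi=9(93)=114
lo=2(26)+hi=9(93)=119
lo=3(37)+hi=9(93)=130
lo=4(60)+hi=9(93)=153
lo=5(69)+hi=9(93)=162
lo=6(75)+hi=9(93)=168
lo=7(79)+hi=9(93)=172
lo=8(81)+hi=9(93)=174

No pair found


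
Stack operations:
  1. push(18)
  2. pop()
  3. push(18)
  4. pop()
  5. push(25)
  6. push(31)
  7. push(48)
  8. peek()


push(18) -> [18]
pop()->18, []
push(18) -> [18]
pop()->18, []
push(25) -> [25]
push(31) -> [25, 31]
push(48) -> [25, 31, 48]
peek()->48

Final stack: [25, 31, 48]


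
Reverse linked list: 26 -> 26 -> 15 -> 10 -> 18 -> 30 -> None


Step 1: curr=26, set curr.next=prev(None) | reversed so far: 26
Step 2: curr=26, set curr.next=prev(26) | reversed so far: 26 -> 26
Step 3: curr=15, set curr.next=prev(26) | reversed so far: 15 -> 26 -> 26
Step 4: curr=10, set curr.next=prev(15) | reversed so far: 10 -> 15 -> 26 -> 26
Step 5: curr=18, set curr.next=prev(10) | reversed so far: 18 -> 10 -> 15 -> 26 -> 26
Step 6: curr=30, set curr.next=prev(18) | reversed so far: 30 -> 18 -> 10 -> 15 -> 26 -> 26

30 -> 18 -> 10 -> 15 -> 26 -> 26 -> None


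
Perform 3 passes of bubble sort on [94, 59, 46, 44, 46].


Initial: [94, 59, 46, 44, 46]
Pass 1: [59, 46, 44, 46, 94] (4 swaps)
Pass 2: [46, 44, 46, 59, 94] (3 swaps)
Pass 3: [44, 46, 46, 59, 94] (1 swaps)

After 3 passes: [44, 46, 46, 59, 94]


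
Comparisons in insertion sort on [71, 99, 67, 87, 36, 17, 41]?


Algorithm: insertion sort
Input: [71, 99, 67, 87, 36, 17, 41]
Sorted: [17, 36, 41, 67, 71, 87, 99]

19


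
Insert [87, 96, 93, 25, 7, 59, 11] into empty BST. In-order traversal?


Insert 87: root
Insert 96: R from 87
Insert 93: R from 87 -> L from 96
Insert 25: L from 87
Insert 7: L from 87 -> L from 25
Insert 59: L from 87 -> R from 25
Insert 11: L from 87 -> L from 25 -> R from 7

In-order: [7, 11, 25, 59, 87, 93, 96]


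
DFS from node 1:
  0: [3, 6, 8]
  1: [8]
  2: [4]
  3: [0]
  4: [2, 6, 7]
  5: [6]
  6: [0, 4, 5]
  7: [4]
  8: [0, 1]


Visit 1, push [8]
Visit 8, push [0]
Visit 0, push [6, 3]
Visit 3, push []
Visit 6, push [5, 4]
Visit 4, push [7, 2]
Visit 2, push []
Visit 7, push []
Visit 5, push []

DFS order: [1, 8, 0, 3, 6, 4, 2, 7, 5]


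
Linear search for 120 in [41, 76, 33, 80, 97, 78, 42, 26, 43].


i=0: 41!=120
i=1: 76!=120
i=2: 33!=120
i=3: 80!=120
i=4: 97!=120
i=5: 78!=120
i=6: 42!=120
i=7: 26!=120
i=8: 43!=120

Not found, 9 comps


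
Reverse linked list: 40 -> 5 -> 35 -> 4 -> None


Step 1: curr=40, set curr.next=prev(None) | reversed so far: 40
Step 2: curr=5, set curr.next=prev(40) | reversed so far: 5 -> 40
Step 3: curr=35, set curr.next=prev(5) | reversed so far: 35 -> 5 -> 40
Step 4: curr=4, set curr.next=prev(35) | reversed so far: 4 -> 35 -> 5 -> 40

4 -> 35 -> 5 -> 40 -> None


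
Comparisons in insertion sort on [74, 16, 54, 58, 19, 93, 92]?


Algorithm: insertion sort
Input: [74, 16, 54, 58, 19, 93, 92]
Sorted: [16, 19, 54, 58, 74, 92, 93]

12


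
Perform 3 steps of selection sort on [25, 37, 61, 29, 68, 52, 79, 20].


Initial: [25, 37, 61, 29, 68, 52, 79, 20]
Step 1: min=20 at 7
  Swap: [20, 37, 61, 29, 68, 52, 79, 25]
Step 2: min=25 at 7
  Swap: [20, 25, 61, 29, 68, 52, 79, 37]
Step 3: min=29 at 3
  Swap: [20, 25, 29, 61, 68, 52, 79, 37]

After 3 steps: [20, 25, 29, 61, 68, 52, 79, 37]


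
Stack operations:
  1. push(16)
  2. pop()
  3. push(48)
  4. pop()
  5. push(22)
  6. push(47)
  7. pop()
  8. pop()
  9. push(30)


push(16) -> [16]
pop()->16, []
push(48) -> [48]
pop()->48, []
push(22) -> [22]
push(47) -> [22, 47]
pop()->47, [22]
pop()->22, []
push(30) -> [30]

Final stack: [30]


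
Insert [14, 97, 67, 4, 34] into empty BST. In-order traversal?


Insert 14: root
Insert 97: R from 14
Insert 67: R from 14 -> L from 97
Insert 4: L from 14
Insert 34: R from 14 -> L from 97 -> L from 67

In-order: [4, 14, 34, 67, 97]


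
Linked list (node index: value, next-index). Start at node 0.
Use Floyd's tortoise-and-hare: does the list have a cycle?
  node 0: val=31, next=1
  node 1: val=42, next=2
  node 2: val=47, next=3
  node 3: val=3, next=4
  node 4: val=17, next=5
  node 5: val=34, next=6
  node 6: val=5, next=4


Floyd's tortoise (slow, +1) and hare (fast, +2):
  init: slow=0, fast=0
  step 1: slow=1, fast=2
  step 2: slow=2, fast=4
  step 3: slow=3, fast=6
  step 4: slow=4, fast=5
  step 5: slow=5, fast=4
  step 6: slow=6, fast=6
  slow == fast at node 6: cycle detected

Cycle: yes


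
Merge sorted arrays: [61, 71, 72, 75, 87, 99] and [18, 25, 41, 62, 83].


Take 18 from B
Take 25 from B
Take 41 from B
Take 61 from A
Take 62 from B
Take 71 from A
Take 72 from A
Take 75 from A
Take 83 from B

Merged: [18, 25, 41, 61, 62, 71, 72, 75, 83, 87, 99]


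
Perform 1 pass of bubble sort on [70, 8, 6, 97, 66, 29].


Initial: [70, 8, 6, 97, 66, 29]
Pass 1: [8, 6, 70, 66, 29, 97] (4 swaps)

After 1 pass: [8, 6, 70, 66, 29, 97]


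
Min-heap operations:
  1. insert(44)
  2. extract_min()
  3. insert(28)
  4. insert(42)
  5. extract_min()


insert(44) -> [44]
extract_min()->44, []
insert(28) -> [28]
insert(42) -> [28, 42]
extract_min()->28, [42]

Final heap: [42]


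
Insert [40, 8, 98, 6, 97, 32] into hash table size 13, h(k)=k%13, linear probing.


Insert 40: h=1 -> slot 1
Insert 8: h=8 -> slot 8
Insert 98: h=7 -> slot 7
Insert 6: h=6 -> slot 6
Insert 97: h=6, 3 probes -> slot 9
Insert 32: h=6, 4 probes -> slot 10

Table: [None, 40, None, None, None, None, 6, 98, 8, 97, 32, None, None]


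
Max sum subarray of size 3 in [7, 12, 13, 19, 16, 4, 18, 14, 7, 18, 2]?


[0:3]: 32
[1:4]: 44
[2:5]: 48
[3:6]: 39
[4:7]: 38
[5:8]: 36
[6:9]: 39
[7:10]: 39
[8:11]: 27

Max: 48 at [2:5]


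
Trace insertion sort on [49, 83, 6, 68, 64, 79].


Initial: [49, 83, 6, 68, 64, 79]
Insert 83: [49, 83, 6, 68, 64, 79]
Insert 6: [6, 49, 83, 68, 64, 79]
Insert 68: [6, 49, 68, 83, 64, 79]
Insert 64: [6, 49, 64, 68, 83, 79]
Insert 79: [6, 49, 64, 68, 79, 83]

Sorted: [6, 49, 64, 68, 79, 83]


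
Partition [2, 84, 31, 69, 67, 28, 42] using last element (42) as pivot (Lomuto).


Pivot: 42
  2 <= 42: advance i (no swap)
  31 <= 42: swap -> [2, 31, 84, 69, 67, 28, 42]
  28 <= 42: swap -> [2, 31, 28, 69, 67, 84, 42]
Place pivot at 3: [2, 31, 28, 42, 67, 84, 69]

Partitioned: [2, 31, 28, 42, 67, 84, 69]


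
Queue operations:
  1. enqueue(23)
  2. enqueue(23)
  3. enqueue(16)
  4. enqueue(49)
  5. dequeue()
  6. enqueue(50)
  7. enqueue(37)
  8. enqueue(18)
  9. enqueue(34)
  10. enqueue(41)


enqueue(23) -> [23]
enqueue(23) -> [23, 23]
enqueue(16) -> [23, 23, 16]
enqueue(49) -> [23, 23, 16, 49]
dequeue()->23, [23, 16, 49]
enqueue(50) -> [23, 16, 49, 50]
enqueue(37) -> [23, 16, 49, 50, 37]
enqueue(18) -> [23, 16, 49, 50, 37, 18]
enqueue(34) -> [23, 16, 49, 50, 37, 18, 34]
enqueue(41) -> [23, 16, 49, 50, 37, 18, 34, 41]

Final queue: [23, 16, 49, 50, 37, 18, 34, 41]


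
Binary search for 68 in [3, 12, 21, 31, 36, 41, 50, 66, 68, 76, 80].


Step 1: lo=0, hi=10, mid=5, val=41
Step 2: lo=6, hi=10, mid=8, val=68

Found at index 8


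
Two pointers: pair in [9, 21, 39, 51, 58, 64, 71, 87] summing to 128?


lo=0(9)+hi=7(87)=96
lo=1(21)+hi=7(87)=108
lo=2(39)+hi=7(87)=126
lo=3(51)+hi=7(87)=138
lo=3(51)+hi=6(71)=122
lo=4(58)+hi=6(71)=129
lo=4(58)+hi=5(64)=122

No pair found


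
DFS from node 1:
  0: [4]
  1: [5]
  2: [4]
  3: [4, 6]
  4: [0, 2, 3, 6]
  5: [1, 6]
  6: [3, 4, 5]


Visit 1, push [5]
Visit 5, push [6]
Visit 6, push [4, 3]
Visit 3, push [4]
Visit 4, push [2, 0]
Visit 0, push []
Visit 2, push []

DFS order: [1, 5, 6, 3, 4, 0, 2]


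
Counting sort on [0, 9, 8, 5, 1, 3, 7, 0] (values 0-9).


Input: [0, 9, 8, 5, 1, 3, 7, 0]
Counts: [2, 1, 0, 1, 0, 1, 0, 1, 1, 1]

Sorted: [0, 0, 1, 3, 5, 7, 8, 9]


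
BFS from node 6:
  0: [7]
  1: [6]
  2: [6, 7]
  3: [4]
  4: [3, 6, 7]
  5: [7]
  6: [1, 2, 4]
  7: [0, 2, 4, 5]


Visit 6, enqueue [1, 2, 4]
Visit 1, enqueue []
Visit 2, enqueue [7]
Visit 4, enqueue [3]
Visit 7, enqueue [0, 5]
Visit 3, enqueue []
Visit 0, enqueue []
Visit 5, enqueue []

BFS order: [6, 1, 2, 4, 7, 3, 0, 5]


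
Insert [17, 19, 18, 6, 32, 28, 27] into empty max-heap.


Insert 17: [17]
Insert 19: [19, 17]
Insert 18: [19, 17, 18]
Insert 6: [19, 17, 18, 6]
Insert 32: [32, 19, 18, 6, 17]
Insert 28: [32, 19, 28, 6, 17, 18]
Insert 27: [32, 19, 28, 6, 17, 18, 27]

Final heap: [32, 19, 28, 6, 17, 18, 27]


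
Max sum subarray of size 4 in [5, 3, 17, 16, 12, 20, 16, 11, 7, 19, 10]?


[0:4]: 41
[1:5]: 48
[2:6]: 65
[3:7]: 64
[4:8]: 59
[5:9]: 54
[6:10]: 53
[7:11]: 47

Max: 65 at [2:6]


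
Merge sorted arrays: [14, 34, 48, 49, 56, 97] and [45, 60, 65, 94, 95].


Take 14 from A
Take 34 from A
Take 45 from B
Take 48 from A
Take 49 from A
Take 56 from A
Take 60 from B
Take 65 from B
Take 94 from B
Take 95 from B

Merged: [14, 34, 45, 48, 49, 56, 60, 65, 94, 95, 97]


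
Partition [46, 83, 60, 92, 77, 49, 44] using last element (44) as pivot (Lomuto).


Pivot: 44
Place pivot at 0: [44, 83, 60, 92, 77, 49, 46]

Partitioned: [44, 83, 60, 92, 77, 49, 46]


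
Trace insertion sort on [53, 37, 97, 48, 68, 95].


Initial: [53, 37, 97, 48, 68, 95]
Insert 37: [37, 53, 97, 48, 68, 95]
Insert 97: [37, 53, 97, 48, 68, 95]
Insert 48: [37, 48, 53, 97, 68, 95]
Insert 68: [37, 48, 53, 68, 97, 95]
Insert 95: [37, 48, 53, 68, 95, 97]

Sorted: [37, 48, 53, 68, 95, 97]


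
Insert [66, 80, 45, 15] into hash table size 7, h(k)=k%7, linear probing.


Insert 66: h=3 -> slot 3
Insert 80: h=3, 1 probes -> slot 4
Insert 45: h=3, 2 probes -> slot 5
Insert 15: h=1 -> slot 1

Table: [None, 15, None, 66, 80, 45, None]


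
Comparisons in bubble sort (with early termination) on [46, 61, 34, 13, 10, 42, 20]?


Algorithm: bubble sort (with early termination)
Input: [46, 61, 34, 13, 10, 42, 20]
Sorted: [10, 13, 20, 34, 42, 46, 61]

20


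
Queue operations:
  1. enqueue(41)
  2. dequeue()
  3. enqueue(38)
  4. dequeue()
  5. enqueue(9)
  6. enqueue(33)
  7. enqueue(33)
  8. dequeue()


enqueue(41) -> [41]
dequeue()->41, []
enqueue(38) -> [38]
dequeue()->38, []
enqueue(9) -> [9]
enqueue(33) -> [9, 33]
enqueue(33) -> [9, 33, 33]
dequeue()->9, [33, 33]

Final queue: [33, 33]


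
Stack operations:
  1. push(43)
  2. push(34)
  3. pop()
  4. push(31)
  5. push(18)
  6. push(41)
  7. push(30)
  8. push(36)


push(43) -> [43]
push(34) -> [43, 34]
pop()->34, [43]
push(31) -> [43, 31]
push(18) -> [43, 31, 18]
push(41) -> [43, 31, 18, 41]
push(30) -> [43, 31, 18, 41, 30]
push(36) -> [43, 31, 18, 41, 30, 36]

Final stack: [43, 31, 18, 41, 30, 36]


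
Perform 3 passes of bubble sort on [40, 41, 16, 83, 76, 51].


Initial: [40, 41, 16, 83, 76, 51]
Pass 1: [40, 16, 41, 76, 51, 83] (3 swaps)
Pass 2: [16, 40, 41, 51, 76, 83] (2 swaps)
Pass 3: [16, 40, 41, 51, 76, 83] (0 swaps)

After 3 passes: [16, 40, 41, 51, 76, 83]


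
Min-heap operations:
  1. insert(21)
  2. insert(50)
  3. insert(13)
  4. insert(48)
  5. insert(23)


insert(21) -> [21]
insert(50) -> [21, 50]
insert(13) -> [13, 50, 21]
insert(48) -> [13, 48, 21, 50]
insert(23) -> [13, 23, 21, 50, 48]

Final heap: [13, 23, 21, 50, 48]


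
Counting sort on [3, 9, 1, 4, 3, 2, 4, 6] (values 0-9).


Input: [3, 9, 1, 4, 3, 2, 4, 6]
Counts: [0, 1, 1, 2, 2, 0, 1, 0, 0, 1]

Sorted: [1, 2, 3, 3, 4, 4, 6, 9]


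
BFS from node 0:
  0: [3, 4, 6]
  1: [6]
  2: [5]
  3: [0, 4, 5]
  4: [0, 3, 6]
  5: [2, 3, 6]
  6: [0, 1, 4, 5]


Visit 0, enqueue [3, 4, 6]
Visit 3, enqueue [5]
Visit 4, enqueue []
Visit 6, enqueue [1]
Visit 5, enqueue [2]
Visit 1, enqueue []
Visit 2, enqueue []

BFS order: [0, 3, 4, 6, 5, 1, 2]
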